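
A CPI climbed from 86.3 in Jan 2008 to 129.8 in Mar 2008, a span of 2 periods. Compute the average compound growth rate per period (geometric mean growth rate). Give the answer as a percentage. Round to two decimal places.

Growth factor = (129.8/86.3)^(1/2) = (1.504056)^(1/2) = 1.226399
Growth rate = 1.226399 − 1 = 0.226399 = 22.6399%

22.64%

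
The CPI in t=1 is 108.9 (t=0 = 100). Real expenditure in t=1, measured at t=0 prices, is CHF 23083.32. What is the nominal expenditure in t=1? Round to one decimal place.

25137.7

Nominal = Real × (Index/100) = 23083.32 × (108.9/100)
        = 23083.32 × 1.089 = 25137.7355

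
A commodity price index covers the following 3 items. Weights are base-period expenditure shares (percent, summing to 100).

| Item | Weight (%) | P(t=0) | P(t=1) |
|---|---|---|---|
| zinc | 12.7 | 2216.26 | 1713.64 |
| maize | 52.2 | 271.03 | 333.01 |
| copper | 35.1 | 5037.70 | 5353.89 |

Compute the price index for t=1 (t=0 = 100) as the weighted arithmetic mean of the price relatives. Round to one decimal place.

111.3

zinc: 12.7 × (1713.64/2216.26) = 12.7 × 0.773213 = 9.8198
maize: 52.2 × (333.01/271.03) = 52.2 × 1.228683 = 64.1373
copper: 35.1 × (5353.89/5037.70) = 35.1 × 1.062765 = 37.3030
Index = Σ wᵢ·(p₁ᵢ/p₀ᵢ) = 9.8198 + 64.1373 + 37.3030 = 111.2601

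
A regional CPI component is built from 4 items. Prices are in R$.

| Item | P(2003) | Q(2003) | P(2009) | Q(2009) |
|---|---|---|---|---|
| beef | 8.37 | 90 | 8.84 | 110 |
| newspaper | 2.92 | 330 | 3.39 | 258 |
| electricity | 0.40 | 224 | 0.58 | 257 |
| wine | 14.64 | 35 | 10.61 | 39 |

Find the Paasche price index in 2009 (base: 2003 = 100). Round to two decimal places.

Paasche price index uses current-period quantities as weights.
ΣP(2009)·Q(2009) = 8.84×110 + 3.39×258 + 0.58×257 + 10.61×39 = 972.4 + 874.62 + 149.06 + 413.79 = 2409.87
ΣP(2003)·Q(2009) = 8.37×110 + 2.92×258 + 0.40×257 + 14.64×39 = 920.7 + 753.36 + 102.8 + 570.96 = 2347.82
Index = 2409.87 / 2347.82 × 100 = 102.6429

102.64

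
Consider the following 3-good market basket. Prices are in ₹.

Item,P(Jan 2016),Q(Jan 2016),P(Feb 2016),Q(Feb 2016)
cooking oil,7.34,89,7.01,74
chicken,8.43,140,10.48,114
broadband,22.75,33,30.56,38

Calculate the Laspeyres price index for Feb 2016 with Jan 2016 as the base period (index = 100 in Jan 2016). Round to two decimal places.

119.94

Laspeyres price index uses base-period quantities as weights.
ΣP(Feb 2016)·Q(Jan 2016) = 7.01×89 + 10.48×140 + 30.56×33 = 623.89 + 1467.2 + 1008.48 = 3099.57
ΣP(Jan 2016)·Q(Jan 2016) = 7.34×89 + 8.43×140 + 22.75×33 = 653.26 + 1180.2 + 750.75 = 2584.21
Index = 3099.57 / 2584.21 × 100 = 119.9427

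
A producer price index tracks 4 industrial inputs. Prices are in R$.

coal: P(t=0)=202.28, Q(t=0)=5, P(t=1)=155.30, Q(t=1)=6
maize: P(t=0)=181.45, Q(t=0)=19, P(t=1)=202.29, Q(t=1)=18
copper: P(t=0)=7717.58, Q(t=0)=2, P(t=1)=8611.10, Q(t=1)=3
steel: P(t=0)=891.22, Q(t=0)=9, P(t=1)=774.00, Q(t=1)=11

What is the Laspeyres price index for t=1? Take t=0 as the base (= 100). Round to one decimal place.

103.2

Laspeyres price index uses base-period quantities as weights.
ΣP(t=1)·Q(t=0) = 155.30×5 + 202.29×19 + 8611.10×2 + 774.00×9 = 776.5 + 3843.51 + 17222.2 + 6966 = 28808.21
ΣP(t=0)·Q(t=0) = 202.28×5 + 181.45×19 + 7717.58×2 + 891.22×9 = 1011.4 + 3447.55 + 15435.16 + 8020.98 = 27915.09
Index = 28808.21 / 27915.09 × 100 = 103.1994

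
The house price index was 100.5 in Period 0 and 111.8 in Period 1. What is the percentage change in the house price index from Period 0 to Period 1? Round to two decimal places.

11.24%

Change = (111.8 − 100.5) / 100.5 × 100
       = 11.3 / 100.5 × 100 = 11.2438%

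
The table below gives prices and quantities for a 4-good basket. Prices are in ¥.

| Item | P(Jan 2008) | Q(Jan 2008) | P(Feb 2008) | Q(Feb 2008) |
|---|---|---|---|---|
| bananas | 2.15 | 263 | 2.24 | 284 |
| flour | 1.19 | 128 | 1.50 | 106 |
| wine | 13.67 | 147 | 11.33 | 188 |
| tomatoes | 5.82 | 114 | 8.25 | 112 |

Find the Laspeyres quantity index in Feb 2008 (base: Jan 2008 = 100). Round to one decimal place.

Laspeyres quantity index uses base-period prices as weights.
ΣP(Jan 2008)·Q(Feb 2008) = 2.15×284 + 1.19×106 + 13.67×188 + 5.82×112 = 610.6 + 126.14 + 2569.96 + 651.84 = 3958.54
ΣP(Jan 2008)·Q(Jan 2008) = 2.15×263 + 1.19×128 + 13.67×147 + 5.82×114 = 565.45 + 152.32 + 2009.49 + 663.48 = 3390.74
Index = 3958.54 / 3390.74 × 100 = 116.7456

116.7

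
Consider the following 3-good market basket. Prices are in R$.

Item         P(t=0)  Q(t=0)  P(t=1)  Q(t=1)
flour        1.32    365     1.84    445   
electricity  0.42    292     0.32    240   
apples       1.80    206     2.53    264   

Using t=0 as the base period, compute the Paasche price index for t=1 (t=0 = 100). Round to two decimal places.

Paasche price index uses current-period quantities as weights.
ΣP(t=1)·Q(t=1) = 1.84×445 + 0.32×240 + 2.53×264 = 818.8 + 76.8 + 667.92 = 1563.52
ΣP(t=0)·Q(t=1) = 1.32×445 + 0.42×240 + 1.80×264 = 587.4 + 100.8 + 475.2 = 1163.4
Index = 1563.52 / 1163.4 × 100 = 134.3923

134.39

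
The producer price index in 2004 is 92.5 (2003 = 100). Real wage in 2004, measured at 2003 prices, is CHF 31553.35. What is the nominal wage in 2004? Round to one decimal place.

29186.8

Nominal = Real × (Index/100) = 31553.35 × (92.5/100)
        = 31553.35 × 0.925 = 29186.8488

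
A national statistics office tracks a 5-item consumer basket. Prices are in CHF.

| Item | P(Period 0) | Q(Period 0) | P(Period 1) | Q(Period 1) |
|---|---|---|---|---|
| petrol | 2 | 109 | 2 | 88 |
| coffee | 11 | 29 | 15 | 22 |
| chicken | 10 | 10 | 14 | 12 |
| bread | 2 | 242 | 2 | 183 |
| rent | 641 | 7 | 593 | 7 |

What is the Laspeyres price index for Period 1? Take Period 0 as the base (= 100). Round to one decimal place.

96.8

Laspeyres price index uses base-period quantities as weights.
ΣP(Period 1)·Q(Period 0) = 2×109 + 15×29 + 14×10 + 2×242 + 593×7 = 218 + 435 + 140 + 484 + 4151 = 5428
ΣP(Period 0)·Q(Period 0) = 2×109 + 11×29 + 10×10 + 2×242 + 641×7 = 218 + 319 + 100 + 484 + 4487 = 5608
Index = 5428 / 5608 × 100 = 96.7903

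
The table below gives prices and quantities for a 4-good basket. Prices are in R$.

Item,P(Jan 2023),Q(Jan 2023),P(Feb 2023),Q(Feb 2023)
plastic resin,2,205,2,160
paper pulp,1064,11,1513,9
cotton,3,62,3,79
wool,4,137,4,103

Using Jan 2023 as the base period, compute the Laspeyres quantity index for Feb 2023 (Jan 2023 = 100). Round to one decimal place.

Laspeyres quantity index uses base-period prices as weights.
ΣP(Jan 2023)·Q(Feb 2023) = 2×160 + 1064×9 + 3×79 + 4×103 = 320 + 9576 + 237 + 412 = 10545
ΣP(Jan 2023)·Q(Jan 2023) = 2×205 + 1064×11 + 3×62 + 4×137 = 410 + 11704 + 186 + 548 = 12848
Index = 10545 / 12848 × 100 = 82.0750

82.1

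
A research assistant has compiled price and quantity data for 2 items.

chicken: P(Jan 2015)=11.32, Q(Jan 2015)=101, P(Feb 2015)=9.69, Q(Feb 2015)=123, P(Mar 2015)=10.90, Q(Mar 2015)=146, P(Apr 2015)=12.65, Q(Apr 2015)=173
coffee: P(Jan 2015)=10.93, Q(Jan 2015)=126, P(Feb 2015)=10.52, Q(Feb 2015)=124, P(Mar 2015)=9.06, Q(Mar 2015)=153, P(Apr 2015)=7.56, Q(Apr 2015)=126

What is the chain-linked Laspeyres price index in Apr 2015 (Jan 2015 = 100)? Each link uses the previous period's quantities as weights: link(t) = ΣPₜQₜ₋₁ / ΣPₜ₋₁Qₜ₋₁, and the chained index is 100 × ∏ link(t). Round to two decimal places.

Link Jan 2015→Feb 2015:
ΣP(Feb 2015)Q(Jan 2015) = 9.69×101 + 10.52×126 = 978.69 + 1325.52 = 2304.21
ΣP(Jan 2015)Q(Jan 2015) = 11.32×101 + 10.93×126 = 1143.32 + 1377.18 = 2520.5
link = 2304.21/2520.5 = 0.914188
Link Feb 2015→Mar 2015:
ΣP(Mar 2015)Q(Feb 2015) = 10.90×123 + 9.06×124 = 1340.7 + 1123.44 = 2464.14
ΣP(Feb 2015)Q(Feb 2015) = 9.69×123 + 10.52×124 = 1191.87 + 1304.48 = 2496.35
link = 2464.14/2496.35 = 0.987097
Link Mar 2015→Apr 2015:
ΣP(Apr 2015)Q(Mar 2015) = 12.65×146 + 7.56×153 = 1846.9 + 1156.68 = 3003.58
ΣP(Mar 2015)Q(Mar 2015) = 10.90×146 + 9.06×153 = 1591.4 + 1386.18 = 2977.58
link = 3003.58/2977.58 = 1.008732
Chained index = 100 × 0.914188 × 0.987097 × 1.008732 = 91.0272

91.03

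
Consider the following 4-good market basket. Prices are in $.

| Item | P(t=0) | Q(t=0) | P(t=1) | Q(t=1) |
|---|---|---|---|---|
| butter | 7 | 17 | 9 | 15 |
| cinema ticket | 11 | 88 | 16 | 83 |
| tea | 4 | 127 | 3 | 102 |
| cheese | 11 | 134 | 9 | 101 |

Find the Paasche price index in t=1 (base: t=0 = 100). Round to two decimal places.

105.56

Paasche price index uses current-period quantities as weights.
ΣP(t=1)·Q(t=1) = 9×15 + 16×83 + 3×102 + 9×101 = 135 + 1328 + 306 + 909 = 2678
ΣP(t=0)·Q(t=1) = 7×15 + 11×83 + 4×102 + 11×101 = 105 + 913 + 408 + 1111 = 2537
Index = 2678 / 2537 × 100 = 105.5577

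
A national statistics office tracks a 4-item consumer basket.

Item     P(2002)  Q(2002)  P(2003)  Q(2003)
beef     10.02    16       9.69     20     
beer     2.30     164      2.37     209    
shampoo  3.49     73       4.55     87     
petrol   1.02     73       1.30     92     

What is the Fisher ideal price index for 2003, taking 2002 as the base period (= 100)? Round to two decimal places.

Laspeyres component (base-period weights):
ΣP(2003)Q(2002) = 9.69×16 + 2.37×164 + 4.55×73 + 1.30×73 = 155.04 + 388.68 + 332.15 + 94.9 = 970.77
ΣP(2002)Q(2002) = 10.02×16 + 2.30×164 + 3.49×73 + 1.02×73 = 160.32 + 377.2 + 254.77 + 74.46 = 866.75
L = 970.77 / 866.75 × 100 = 112.0012
Paasche component (current-period weights):
ΣP(2003)Q(2003) = 9.69×20 + 2.37×209 + 4.55×87 + 1.30×92 = 193.8 + 495.33 + 395.85 + 119.6 = 1204.58
ΣP(2002)Q(2003) = 10.02×20 + 2.30×209 + 3.49×87 + 1.02×92 = 200.4 + 480.7 + 303.63 + 93.84 = 1078.57
P = 1204.58 / 1078.57 × 100 = 111.6831
Fisher = √(L × P) = √(112.0012 × 111.6831) = 111.8420

111.84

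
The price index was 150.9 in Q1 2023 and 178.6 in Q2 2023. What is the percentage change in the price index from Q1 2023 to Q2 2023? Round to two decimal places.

Change = (178.6 − 150.9) / 150.9 × 100
       = 27.7 / 150.9 × 100 = 18.3565%

18.36%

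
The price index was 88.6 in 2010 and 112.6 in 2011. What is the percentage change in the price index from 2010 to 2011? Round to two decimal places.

Change = (112.6 − 88.6) / 88.6 × 100
       = 24.0 / 88.6 × 100 = 27.0880%

27.09%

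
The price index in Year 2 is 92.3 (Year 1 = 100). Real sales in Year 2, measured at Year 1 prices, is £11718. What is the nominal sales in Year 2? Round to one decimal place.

10815.7

Nominal = Real × (Index/100) = 11718 × (92.3/100)
        = 11718 × 0.923 = 10815.7140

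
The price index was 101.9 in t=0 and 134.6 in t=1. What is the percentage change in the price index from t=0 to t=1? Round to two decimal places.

32.09%

Change = (134.6 − 101.9) / 101.9 × 100
       = 32.7 / 101.9 × 100 = 32.0903%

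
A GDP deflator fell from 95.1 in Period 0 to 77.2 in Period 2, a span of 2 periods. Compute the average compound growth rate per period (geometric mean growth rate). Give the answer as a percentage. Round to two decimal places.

Growth factor = (77.2/95.1)^(1/2) = (0.811777)^(1/2) = 0.900987
Growth rate = 0.900987 − 1 = -0.099013 = -9.9013%

-9.90%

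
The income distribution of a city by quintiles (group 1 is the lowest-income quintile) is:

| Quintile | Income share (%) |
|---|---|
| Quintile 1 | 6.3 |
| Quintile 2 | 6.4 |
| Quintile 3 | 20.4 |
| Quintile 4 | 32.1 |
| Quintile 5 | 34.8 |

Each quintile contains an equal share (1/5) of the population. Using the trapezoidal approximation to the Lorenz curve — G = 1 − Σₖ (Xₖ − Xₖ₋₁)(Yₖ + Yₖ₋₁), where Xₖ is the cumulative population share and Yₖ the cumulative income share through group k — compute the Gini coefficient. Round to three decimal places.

0.331

Cumulative income shares Yₖ: 0.0630, 0.1270, 0.3310, 0.6520, 1.0000
Σ (Xₖ−Xₖ₋₁)(Yₖ+Yₖ₋₁) = (1/5)(0.0630+0.0000) + (1/5)(0.1270+0.0630) + (1/5)(0.3310+0.1270) + (1/5)(0.6520+0.3310) + (1/5)(1.0000+0.6520)
  = 0.0126 + 0.0380 + 0.0916 + 0.1966 + 0.3304 = 0.6692
G = 1 − 0.6692 = 0.3308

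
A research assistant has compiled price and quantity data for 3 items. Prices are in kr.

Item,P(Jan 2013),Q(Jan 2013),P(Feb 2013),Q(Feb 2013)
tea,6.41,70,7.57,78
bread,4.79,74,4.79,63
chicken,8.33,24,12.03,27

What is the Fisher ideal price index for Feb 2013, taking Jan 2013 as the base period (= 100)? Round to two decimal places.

117.74

Laspeyres component (base-period weights):
ΣP(Feb 2013)Q(Jan 2013) = 7.57×70 + 4.79×74 + 12.03×24 = 529.9 + 354.46 + 288.72 = 1173.08
ΣP(Jan 2013)Q(Jan 2013) = 6.41×70 + 4.79×74 + 8.33×24 = 448.7 + 354.46 + 199.92 = 1003.08
L = 1173.08 / 1003.08 × 100 = 116.9478
Paasche component (current-period weights):
ΣP(Feb 2013)Q(Feb 2013) = 7.57×78 + 4.79×63 + 12.03×27 = 590.46 + 301.77 + 324.81 = 1217.04
ΣP(Jan 2013)Q(Feb 2013) = 6.41×78 + 4.79×63 + 8.33×27 = 499.98 + 301.77 + 224.91 = 1026.66
P = 1217.04 / 1026.66 × 100 = 118.5436
Fisher = √(L × P) = √(116.9478 × 118.5436) = 117.7430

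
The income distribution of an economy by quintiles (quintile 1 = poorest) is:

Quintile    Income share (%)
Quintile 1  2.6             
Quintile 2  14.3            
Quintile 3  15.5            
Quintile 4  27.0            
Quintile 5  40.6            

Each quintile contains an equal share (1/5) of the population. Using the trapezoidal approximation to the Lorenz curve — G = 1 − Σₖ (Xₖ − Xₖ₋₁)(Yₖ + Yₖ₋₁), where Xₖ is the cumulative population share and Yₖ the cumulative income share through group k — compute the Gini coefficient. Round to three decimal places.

0.355

Cumulative income shares Yₖ: 0.0260, 0.1690, 0.3240, 0.5940, 1.0000
Σ (Xₖ−Xₖ₋₁)(Yₖ+Yₖ₋₁) = (1/5)(0.0260+0.0000) + (1/5)(0.1690+0.0260) + (1/5)(0.3240+0.1690) + (1/5)(0.5940+0.3240) + (1/5)(1.0000+0.5940)
  = 0.0052 + 0.0390 + 0.0986 + 0.1836 + 0.3188 = 0.6452
G = 1 − 0.6452 = 0.3548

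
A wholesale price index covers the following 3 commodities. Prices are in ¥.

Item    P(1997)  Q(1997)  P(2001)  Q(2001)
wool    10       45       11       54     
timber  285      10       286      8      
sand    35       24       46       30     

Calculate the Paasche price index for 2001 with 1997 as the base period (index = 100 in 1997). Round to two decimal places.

Paasche price index uses current-period quantities as weights.
ΣP(2001)·Q(2001) = 11×54 + 286×8 + 46×30 = 594 + 2288 + 1380 = 4262
ΣP(1997)·Q(2001) = 10×54 + 285×8 + 35×30 = 540 + 2280 + 1050 = 3870
Index = 4262 / 3870 × 100 = 110.1292

110.13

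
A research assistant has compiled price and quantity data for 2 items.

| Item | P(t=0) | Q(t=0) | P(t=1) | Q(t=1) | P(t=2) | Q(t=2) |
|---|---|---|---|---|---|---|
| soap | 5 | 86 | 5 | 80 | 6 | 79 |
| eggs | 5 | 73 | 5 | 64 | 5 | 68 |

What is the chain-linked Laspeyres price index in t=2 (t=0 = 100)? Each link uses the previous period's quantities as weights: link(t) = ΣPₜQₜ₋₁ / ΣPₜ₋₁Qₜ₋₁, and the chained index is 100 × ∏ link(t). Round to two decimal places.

Link t=0→t=1:
ΣP(t=1)Q(t=0) = 5×86 + 5×73 = 430 + 365 = 795
ΣP(t=0)Q(t=0) = 5×86 + 5×73 = 430 + 365 = 795
link = 795/795 = 1.000000
Link t=1→t=2:
ΣP(t=2)Q(t=1) = 6×80 + 5×64 = 480 + 320 = 800
ΣP(t=1)Q(t=1) = 5×80 + 5×64 = 400 + 320 = 720
link = 800/720 = 1.111111
Chained index = 100 × 1.000000 × 1.111111 = 111.1111

111.11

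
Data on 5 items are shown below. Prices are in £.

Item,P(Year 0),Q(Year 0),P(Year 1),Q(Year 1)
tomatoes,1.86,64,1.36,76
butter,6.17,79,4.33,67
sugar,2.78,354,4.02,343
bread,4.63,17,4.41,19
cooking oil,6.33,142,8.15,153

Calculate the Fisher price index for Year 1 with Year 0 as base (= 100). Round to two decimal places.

Laspeyres component (base-period weights):
ΣP(Year 1)Q(Year 0) = 1.36×64 + 4.33×79 + 4.02×354 + 4.41×17 + 8.15×142 = 87.04 + 342.07 + 1423.08 + 74.97 + 1157.3 = 3084.46
ΣP(Year 0)Q(Year 0) = 1.86×64 + 6.17×79 + 2.78×354 + 4.63×17 + 6.33×142 = 119.04 + 487.43 + 984.12 + 78.71 + 898.86 = 2568.16
L = 3084.46 / 2568.16 × 100 = 120.1039
Paasche component (current-period weights):
ΣP(Year 1)Q(Year 1) = 1.36×76 + 4.33×67 + 4.02×343 + 4.41×19 + 8.15×153 = 103.36 + 290.11 + 1378.86 + 83.79 + 1246.95 = 3103.07
ΣP(Year 0)Q(Year 1) = 1.86×76 + 6.17×67 + 2.78×343 + 4.63×19 + 6.33×153 = 141.36 + 413.39 + 953.54 + 87.97 + 968.49 = 2564.75
P = 3103.07 / 2564.75 × 100 = 120.9892
Fisher = √(L × P) = √(120.1039 × 120.9892) = 120.5457

120.55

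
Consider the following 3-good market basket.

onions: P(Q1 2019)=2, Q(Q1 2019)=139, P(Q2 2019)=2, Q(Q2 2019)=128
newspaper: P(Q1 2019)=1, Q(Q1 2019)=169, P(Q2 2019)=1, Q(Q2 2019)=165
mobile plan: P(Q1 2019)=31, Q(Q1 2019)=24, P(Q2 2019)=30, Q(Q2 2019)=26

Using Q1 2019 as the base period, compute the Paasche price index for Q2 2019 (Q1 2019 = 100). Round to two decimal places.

Paasche price index uses current-period quantities as weights.
ΣP(Q2 2019)·Q(Q2 2019) = 2×128 + 1×165 + 30×26 = 256 + 165 + 780 = 1201
ΣP(Q1 2019)·Q(Q2 2019) = 2×128 + 1×165 + 31×26 = 256 + 165 + 806 = 1227
Index = 1201 / 1227 × 100 = 97.8810

97.88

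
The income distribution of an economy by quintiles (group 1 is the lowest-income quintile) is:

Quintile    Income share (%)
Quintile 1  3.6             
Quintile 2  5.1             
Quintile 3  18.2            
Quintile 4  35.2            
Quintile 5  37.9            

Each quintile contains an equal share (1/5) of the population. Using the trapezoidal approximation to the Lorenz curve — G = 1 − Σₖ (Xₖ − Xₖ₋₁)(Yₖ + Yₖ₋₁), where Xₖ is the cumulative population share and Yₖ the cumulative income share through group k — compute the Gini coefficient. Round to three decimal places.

Cumulative income shares Yₖ: 0.0360, 0.0870, 0.2690, 0.6210, 1.0000
Σ (Xₖ−Xₖ₋₁)(Yₖ+Yₖ₋₁) = (1/5)(0.0360+0.0000) + (1/5)(0.0870+0.0360) + (1/5)(0.2690+0.0870) + (1/5)(0.6210+0.2690) + (1/5)(1.0000+0.6210)
  = 0.0072 + 0.0246 + 0.0712 + 0.1780 + 0.3242 = 0.6052
G = 1 − 0.6052 = 0.3948

0.395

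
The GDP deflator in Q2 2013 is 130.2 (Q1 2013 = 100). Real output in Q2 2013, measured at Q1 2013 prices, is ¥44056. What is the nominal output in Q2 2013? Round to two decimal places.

57360.91

Nominal = Real × (Index/100) = 44056 × (130.2/100)
        = 44056 × 1.302 = 57360.9120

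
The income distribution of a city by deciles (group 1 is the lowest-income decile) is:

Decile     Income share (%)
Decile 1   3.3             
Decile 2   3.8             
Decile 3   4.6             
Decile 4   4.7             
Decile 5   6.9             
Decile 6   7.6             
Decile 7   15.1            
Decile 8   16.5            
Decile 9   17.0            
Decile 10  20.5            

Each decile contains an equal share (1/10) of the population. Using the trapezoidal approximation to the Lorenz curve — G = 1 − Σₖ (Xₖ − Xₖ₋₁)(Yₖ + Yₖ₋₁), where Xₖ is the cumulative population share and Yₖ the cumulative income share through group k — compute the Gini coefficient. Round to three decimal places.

Cumulative income shares Yₖ: 0.0330, 0.0710, 0.1170, 0.1640, 0.2330, 0.3090, 0.4600, 0.6250, 0.7950, 1.0000
Σ (Xₖ−Xₖ₋₁)(Yₖ+Yₖ₋₁) = (1/10)(0.0330+0.0000) + (1/10)(0.0710+0.0330) + (1/10)(0.1170+0.0710) + (1/10)(0.1640+0.1170) + (1/10)(0.2330+0.1640) + (1/10)(0.3090+0.2330) + (1/10)(0.4600+0.3090) + (1/10)(0.6250+0.4600) + (1/10)(0.7950+0.6250) + (1/10)(1.0000+0.7950)
  = 0.0033 + 0.0104 + 0.0188 + 0.0281 + 0.0397 + 0.0542 + 0.0769 + 0.1085 + 0.1420 + 0.1795 = 0.6614
G = 1 − 0.6614 = 0.3386

0.339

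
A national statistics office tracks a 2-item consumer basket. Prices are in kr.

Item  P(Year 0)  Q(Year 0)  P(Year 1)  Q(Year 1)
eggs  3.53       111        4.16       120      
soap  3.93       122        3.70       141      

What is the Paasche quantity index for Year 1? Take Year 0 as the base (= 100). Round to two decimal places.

Paasche quantity index uses current-period prices as weights.
ΣP(Year 1)·Q(Year 1) = 4.16×120 + 3.70×141 = 499.2 + 521.7 = 1020.9
ΣP(Year 1)·Q(Year 0) = 4.16×111 + 3.70×122 = 461.76 + 451.4 = 913.16
Index = 1020.9 / 913.16 × 100 = 111.7986

111.80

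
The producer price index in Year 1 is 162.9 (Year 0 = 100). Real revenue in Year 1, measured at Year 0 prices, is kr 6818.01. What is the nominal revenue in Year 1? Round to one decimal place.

11106.5

Nominal = Real × (Index/100) = 6818.01 × (162.9/100)
        = 6818.01 × 1.629 = 11106.5383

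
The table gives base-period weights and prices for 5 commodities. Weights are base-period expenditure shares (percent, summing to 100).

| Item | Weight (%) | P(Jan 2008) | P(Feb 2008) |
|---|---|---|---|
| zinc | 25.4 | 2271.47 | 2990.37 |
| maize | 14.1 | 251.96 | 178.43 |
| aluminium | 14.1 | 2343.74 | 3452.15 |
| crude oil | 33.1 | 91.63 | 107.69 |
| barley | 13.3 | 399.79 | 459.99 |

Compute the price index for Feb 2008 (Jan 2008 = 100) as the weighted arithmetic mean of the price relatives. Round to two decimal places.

118.40

zinc: 25.4 × (2990.37/2271.47) = 25.4 × 1.316491 = 33.4389
maize: 14.1 × (178.43/251.96) = 14.1 × 0.708168 = 9.9852
aluminium: 14.1 × (3452.15/2343.74) = 14.1 × 1.472924 = 20.7682
crude oil: 33.1 × (107.69/91.63) = 33.1 × 1.175270 = 38.9014
barley: 13.3 × (459.99/399.79) = 13.3 × 1.150579 = 15.3027
Index = Σ wᵢ·(p₁ᵢ/p₀ᵢ) = 33.4389 + 9.9852 + 20.7682 + 38.9014 + 15.3027 = 118.3964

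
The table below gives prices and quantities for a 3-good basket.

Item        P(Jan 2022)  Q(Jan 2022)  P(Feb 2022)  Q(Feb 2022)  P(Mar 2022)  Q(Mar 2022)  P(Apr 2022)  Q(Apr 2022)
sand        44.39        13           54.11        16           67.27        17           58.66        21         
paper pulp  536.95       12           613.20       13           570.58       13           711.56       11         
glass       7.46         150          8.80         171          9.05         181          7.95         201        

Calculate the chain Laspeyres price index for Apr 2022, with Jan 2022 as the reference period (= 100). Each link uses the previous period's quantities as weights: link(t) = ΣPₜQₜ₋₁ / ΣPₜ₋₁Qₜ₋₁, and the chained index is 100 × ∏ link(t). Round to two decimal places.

Link Jan 2022→Feb 2022:
ΣP(Feb 2022)Q(Jan 2022) = 54.11×13 + 613.20×12 + 8.80×150 = 703.43 + 7358.4 + 1320 = 9381.83
ΣP(Jan 2022)Q(Jan 2022) = 44.39×13 + 536.95×12 + 7.46×150 = 577.07 + 6443.4 + 1119 = 8139.47
link = 9381.83/8139.47 = 1.152634
Link Feb 2022→Mar 2022:
ΣP(Mar 2022)Q(Feb 2022) = 67.27×16 + 570.58×13 + 9.05×171 = 1076.32 + 7417.54 + 1547.55 = 10041.41
ΣP(Feb 2022)Q(Feb 2022) = 54.11×16 + 613.20×13 + 8.80×171 = 865.76 + 7971.6 + 1504.8 = 10342.16
link = 10041.41/10342.16 = 0.970920
Link Mar 2022→Apr 2022:
ΣP(Apr 2022)Q(Mar 2022) = 58.66×17 + 711.56×13 + 7.95×181 = 997.22 + 9250.28 + 1438.95 = 11686.45
ΣP(Mar 2022)Q(Mar 2022) = 67.27×17 + 570.58×13 + 9.05×181 = 1143.59 + 7417.54 + 1638.05 = 10199.18
link = 11686.45/10199.18 = 1.145823
Chained index = 100 × 1.152634 × 0.970920 × 1.145823 = 128.2308

128.23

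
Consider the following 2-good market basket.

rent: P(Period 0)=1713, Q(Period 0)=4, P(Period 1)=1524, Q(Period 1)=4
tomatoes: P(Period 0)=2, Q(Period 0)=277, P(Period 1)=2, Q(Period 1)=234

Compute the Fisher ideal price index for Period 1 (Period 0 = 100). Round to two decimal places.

Laspeyres component (base-period weights):
ΣP(Period 1)Q(Period 0) = 1524×4 + 2×277 = 6096 + 554 = 6650
ΣP(Period 0)Q(Period 0) = 1713×4 + 2×277 = 6852 + 554 = 7406
L = 6650 / 7406 × 100 = 89.7921
Paasche component (current-period weights):
ΣP(Period 1)Q(Period 1) = 1524×4 + 2×234 = 6096 + 468 = 6564
ΣP(Period 0)Q(Period 1) = 1713×4 + 2×234 = 6852 + 468 = 7320
P = 6564 / 7320 × 100 = 89.6721
Fisher = √(L × P) = √(89.7921 × 89.6721) = 89.7321

89.73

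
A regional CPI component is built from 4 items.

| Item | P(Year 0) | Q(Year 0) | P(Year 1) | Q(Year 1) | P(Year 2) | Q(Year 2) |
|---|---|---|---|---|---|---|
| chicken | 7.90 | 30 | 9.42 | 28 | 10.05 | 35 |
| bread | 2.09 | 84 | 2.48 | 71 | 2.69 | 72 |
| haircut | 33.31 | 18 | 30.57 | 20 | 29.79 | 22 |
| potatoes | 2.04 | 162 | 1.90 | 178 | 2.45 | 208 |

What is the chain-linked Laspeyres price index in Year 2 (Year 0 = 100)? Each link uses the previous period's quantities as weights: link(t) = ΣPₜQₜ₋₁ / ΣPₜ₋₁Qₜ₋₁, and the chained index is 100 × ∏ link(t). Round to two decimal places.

108.78

Link Year 0→Year 1:
ΣP(Year 1)Q(Year 0) = 9.42×30 + 2.48×84 + 30.57×18 + 1.90×162 = 282.6 + 208.32 + 550.26 + 307.8 = 1348.98
ΣP(Year 0)Q(Year 0) = 7.90×30 + 2.09×84 + 33.31×18 + 2.04×162 = 237 + 175.56 + 599.58 + 330.48 = 1342.62
link = 1348.98/1342.62 = 1.004737
Link Year 1→Year 2:
ΣP(Year 2)Q(Year 1) = 10.05×28 + 2.69×71 + 29.79×20 + 2.45×178 = 281.4 + 190.99 + 595.8 + 436.1 = 1504.29
ΣP(Year 1)Q(Year 1) = 9.42×28 + 2.48×71 + 30.57×20 + 1.90×178 = 263.76 + 176.08 + 611.4 + 338.2 = 1389.44
link = 1504.29/1389.44 = 1.082659
Chained index = 100 × 1.004737 × 1.082659 = 108.7788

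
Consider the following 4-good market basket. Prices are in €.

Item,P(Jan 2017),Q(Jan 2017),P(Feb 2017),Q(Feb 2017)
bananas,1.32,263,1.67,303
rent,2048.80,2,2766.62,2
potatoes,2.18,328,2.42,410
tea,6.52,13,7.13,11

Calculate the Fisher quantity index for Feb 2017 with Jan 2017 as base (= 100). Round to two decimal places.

Laspeyres component (base-period weights):
ΣP(Jan 2017)Q(Feb 2017) = 1.32×303 + 2048.80×2 + 2.18×410 + 6.52×11 = 399.96 + 4097.6 + 893.8 + 71.72 = 5463.08
ΣP(Jan 2017)Q(Jan 2017) = 1.32×263 + 2048.80×2 + 2.18×328 + 6.52×13 = 347.16 + 4097.6 + 715.04 + 84.76 = 5244.56
L = 5463.08 / 5244.56 × 100 = 104.1666
Paasche component (current-period weights):
ΣP(Feb 2017)Q(Feb 2017) = 1.67×303 + 2766.62×2 + 2.42×410 + 7.13×11 = 506.01 + 5533.24 + 992.2 + 78.43 = 7109.88
ΣP(Feb 2017)Q(Jan 2017) = 1.67×263 + 2766.62×2 + 2.42×328 + 7.13×13 = 439.21 + 5533.24 + 793.76 + 92.69 = 6858.9
P = 7109.88 / 6858.9 × 100 = 103.6592
Fisher = √(L × P) = √(104.1666 × 103.6592) = 103.9126

103.91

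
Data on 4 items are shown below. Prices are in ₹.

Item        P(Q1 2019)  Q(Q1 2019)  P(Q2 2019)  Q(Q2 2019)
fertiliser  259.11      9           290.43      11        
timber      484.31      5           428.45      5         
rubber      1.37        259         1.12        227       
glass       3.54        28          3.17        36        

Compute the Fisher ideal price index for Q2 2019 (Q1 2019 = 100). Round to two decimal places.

99.26

Laspeyres component (base-period weights):
ΣP(Q2 2019)Q(Q1 2019) = 290.43×9 + 428.45×5 + 1.12×259 + 3.17×28 = 2613.87 + 2142.25 + 290.08 + 88.76 = 5134.96
ΣP(Q1 2019)Q(Q1 2019) = 259.11×9 + 484.31×5 + 1.37×259 + 3.54×28 = 2331.99 + 2421.55 + 354.83 + 99.12 = 5207.49
L = 5134.96 / 5207.49 × 100 = 98.6072
Paasche component (current-period weights):
ΣP(Q2 2019)Q(Q2 2019) = 290.43×11 + 428.45×5 + 1.12×227 + 3.17×36 = 3194.73 + 2142.25 + 254.24 + 114.12 = 5705.34
ΣP(Q1 2019)Q(Q2 2019) = 259.11×11 + 484.31×5 + 1.37×227 + 3.54×36 = 2850.21 + 2421.55 + 310.99 + 127.44 = 5710.19
P = 5705.34 / 5710.19 × 100 = 99.9151
Fisher = √(L × P) = √(98.6072 × 99.9151) = 99.2590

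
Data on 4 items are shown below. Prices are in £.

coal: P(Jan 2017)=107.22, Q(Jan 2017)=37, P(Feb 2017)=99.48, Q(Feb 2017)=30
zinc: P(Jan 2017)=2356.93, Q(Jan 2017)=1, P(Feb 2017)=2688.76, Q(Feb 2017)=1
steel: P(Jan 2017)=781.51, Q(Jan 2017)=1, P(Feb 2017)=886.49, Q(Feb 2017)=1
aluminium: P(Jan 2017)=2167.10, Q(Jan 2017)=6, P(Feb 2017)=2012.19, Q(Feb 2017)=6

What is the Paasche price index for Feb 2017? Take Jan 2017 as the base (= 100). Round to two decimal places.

96.26

Paasche price index uses current-period quantities as weights.
ΣP(Feb 2017)·Q(Feb 2017) = 99.48×30 + 2688.76×1 + 886.49×1 + 2012.19×6 = 2984.4 + 2688.76 + 886.49 + 12073.14 = 18632.79
ΣP(Jan 2017)·Q(Feb 2017) = 107.22×30 + 2356.93×1 + 781.51×1 + 2167.10×6 = 3216.6 + 2356.93 + 781.51 + 13002.6 = 19357.64
Index = 18632.79 / 19357.64 × 100 = 96.2555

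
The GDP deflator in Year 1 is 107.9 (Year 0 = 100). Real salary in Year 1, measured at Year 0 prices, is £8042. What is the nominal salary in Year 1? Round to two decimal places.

8677.32

Nominal = Real × (Index/100) = 8042 × (107.9/100)
        = 8042 × 1.079 = 8677.3180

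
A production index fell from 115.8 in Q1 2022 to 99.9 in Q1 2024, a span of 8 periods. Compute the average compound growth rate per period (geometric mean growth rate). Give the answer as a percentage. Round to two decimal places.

-1.83%

Growth factor = (99.9/115.8)^(1/8) = (0.862694)^(1/8) = 0.981708
Growth rate = 0.981708 − 1 = -0.018292 = -1.8292%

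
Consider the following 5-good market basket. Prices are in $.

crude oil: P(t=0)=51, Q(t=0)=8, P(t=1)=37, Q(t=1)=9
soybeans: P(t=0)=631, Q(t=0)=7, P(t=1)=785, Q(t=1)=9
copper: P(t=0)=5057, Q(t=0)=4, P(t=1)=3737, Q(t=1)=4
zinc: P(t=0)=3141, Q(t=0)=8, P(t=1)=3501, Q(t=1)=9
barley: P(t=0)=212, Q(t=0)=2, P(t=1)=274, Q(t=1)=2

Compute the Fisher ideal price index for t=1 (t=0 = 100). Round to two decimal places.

Laspeyres component (base-period weights):
ΣP(t=1)Q(t=0) = 37×8 + 785×7 + 3737×4 + 3501×8 + 274×2 = 296 + 5495 + 14948 + 28008 + 548 = 49295
ΣP(t=0)Q(t=0) = 51×8 + 631×7 + 5057×4 + 3141×8 + 212×2 = 408 + 4417 + 20228 + 25128 + 424 = 50605
L = 49295 / 50605 × 100 = 97.4113
Paasche component (current-period weights):
ΣP(t=1)Q(t=1) = 37×9 + 785×9 + 3737×4 + 3501×9 + 274×2 = 333 + 7065 + 14948 + 31509 + 548 = 54403
ΣP(t=0)Q(t=1) = 51×9 + 631×9 + 5057×4 + 3141×9 + 212×2 = 459 + 5679 + 20228 + 28269 + 424 = 55059
P = 54403 / 55059 × 100 = 98.8086
Fisher = √(L × P) = √(97.4113 × 98.8086) = 98.1074

98.11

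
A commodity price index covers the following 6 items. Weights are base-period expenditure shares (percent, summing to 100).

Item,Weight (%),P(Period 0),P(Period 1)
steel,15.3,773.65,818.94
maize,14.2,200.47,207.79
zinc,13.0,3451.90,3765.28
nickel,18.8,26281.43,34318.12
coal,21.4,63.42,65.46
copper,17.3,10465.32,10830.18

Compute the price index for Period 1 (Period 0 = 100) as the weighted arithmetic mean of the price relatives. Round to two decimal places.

steel: 15.3 × (818.94/773.65) = 15.3 × 1.058541 = 16.1957
maize: 14.2 × (207.79/200.47) = 14.2 × 1.036514 = 14.7185
zinc: 13.0 × (3765.28/3451.90) = 13.0 × 1.090785 = 14.1802
nickel: 18.8 × (34318.12/26281.43) = 18.8 × 1.305793 = 24.5489
coal: 21.4 × (65.46/63.42) = 21.4 × 1.032167 = 22.0884
copper: 17.3 × (10830.18/10465.32) = 17.3 × 1.034864 = 17.9031
Index = Σ wᵢ·(p₁ᵢ/p₀ᵢ) = 16.1957 + 14.7185 + 14.1802 + 24.5489 + 22.0884 + 17.9031 = 109.6348

109.63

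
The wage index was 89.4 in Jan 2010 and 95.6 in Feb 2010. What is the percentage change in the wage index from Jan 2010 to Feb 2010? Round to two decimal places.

Change = (95.6 − 89.4) / 89.4 × 100
       = 6.2 / 89.4 × 100 = 6.9351%

6.94%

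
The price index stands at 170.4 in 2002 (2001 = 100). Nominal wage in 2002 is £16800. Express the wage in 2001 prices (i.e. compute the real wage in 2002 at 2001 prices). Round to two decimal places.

Real = Nominal ÷ (Index/100) = 16800 ÷ (170.4/100)
     = 16800 ÷ 1.704 = 9859.1549

9859.15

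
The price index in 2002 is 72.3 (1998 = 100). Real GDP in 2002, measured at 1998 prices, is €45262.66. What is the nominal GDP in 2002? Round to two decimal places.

Nominal = Real × (Index/100) = 45262.66 × (72.3/100)
        = 45262.66 × 0.723 = 32724.9032

32724.90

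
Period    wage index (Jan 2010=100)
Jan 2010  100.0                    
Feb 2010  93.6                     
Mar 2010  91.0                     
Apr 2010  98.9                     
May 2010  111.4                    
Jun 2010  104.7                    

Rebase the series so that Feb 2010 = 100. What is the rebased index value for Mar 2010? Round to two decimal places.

97.22

Rebased(Mar 2010) = 91.0 / 93.6 × 100 = 97.2222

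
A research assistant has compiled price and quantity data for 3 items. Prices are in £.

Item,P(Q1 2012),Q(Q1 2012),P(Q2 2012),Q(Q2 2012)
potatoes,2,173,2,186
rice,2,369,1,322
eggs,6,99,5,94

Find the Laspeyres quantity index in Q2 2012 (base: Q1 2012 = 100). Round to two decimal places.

Laspeyres quantity index uses base-period prices as weights.
ΣP(Q1 2012)·Q(Q2 2012) = 2×186 + 2×322 + 6×94 = 372 + 644 + 564 = 1580
ΣP(Q1 2012)·Q(Q1 2012) = 2×173 + 2×369 + 6×99 = 346 + 738 + 594 = 1678
Index = 1580 / 1678 × 100 = 94.1597

94.16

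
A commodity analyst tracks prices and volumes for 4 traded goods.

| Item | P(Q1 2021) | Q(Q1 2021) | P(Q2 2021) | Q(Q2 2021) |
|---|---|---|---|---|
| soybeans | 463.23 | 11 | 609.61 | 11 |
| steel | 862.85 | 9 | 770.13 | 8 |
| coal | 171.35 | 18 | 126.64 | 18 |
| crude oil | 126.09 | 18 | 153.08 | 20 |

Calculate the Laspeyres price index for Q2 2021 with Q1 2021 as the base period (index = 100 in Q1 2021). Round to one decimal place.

Laspeyres price index uses base-period quantities as weights.
ΣP(Q2 2021)·Q(Q1 2021) = 609.61×11 + 770.13×9 + 126.64×18 + 153.08×18 = 6705.71 + 6931.17 + 2279.52 + 2755.44 = 18671.84
ΣP(Q1 2021)·Q(Q1 2021) = 463.23×11 + 862.85×9 + 171.35×18 + 126.09×18 = 5095.53 + 7765.65 + 3084.3 + 2269.62 = 18215.1
Index = 18671.84 / 18215.1 × 100 = 102.5075

102.5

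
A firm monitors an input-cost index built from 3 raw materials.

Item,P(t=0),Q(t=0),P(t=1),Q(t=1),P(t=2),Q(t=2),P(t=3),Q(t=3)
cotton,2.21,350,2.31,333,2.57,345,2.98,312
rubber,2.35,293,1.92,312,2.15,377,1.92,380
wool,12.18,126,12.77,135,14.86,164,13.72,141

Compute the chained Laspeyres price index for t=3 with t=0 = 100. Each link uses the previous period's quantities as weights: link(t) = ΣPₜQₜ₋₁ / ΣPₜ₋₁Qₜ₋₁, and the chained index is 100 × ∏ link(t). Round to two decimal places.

Link t=0→t=1:
ΣP(t=1)Q(t=0) = 2.31×350 + 1.92×293 + 12.77×126 = 808.5 + 562.56 + 1609.02 = 2980.08
ΣP(t=0)Q(t=0) = 2.21×350 + 2.35×293 + 12.18×126 = 773.5 + 688.55 + 1534.68 = 2996.73
link = 2980.08/2996.73 = 0.994444
Link t=1→t=2:
ΣP(t=2)Q(t=1) = 2.57×333 + 2.15×312 + 14.86×135 = 855.81 + 670.8 + 2006.1 = 3532.71
ΣP(t=1)Q(t=1) = 2.31×333 + 1.92×312 + 12.77×135 = 769.23 + 599.04 + 1723.95 = 3092.22
link = 3532.71/3092.22 = 1.142451
Link t=2→t=3:
ΣP(t=3)Q(t=2) = 2.98×345 + 1.92×377 + 13.72×164 = 1028.1 + 723.84 + 2250.08 = 4002.02
ΣP(t=2)Q(t=2) = 2.57×345 + 2.15×377 + 14.86×164 = 886.65 + 810.55 + 2437.04 = 4134.24
link = 4002.02/4134.24 = 0.968018
Chained index = 100 × 0.994444 × 1.142451 × 0.968018 = 109.9769

109.98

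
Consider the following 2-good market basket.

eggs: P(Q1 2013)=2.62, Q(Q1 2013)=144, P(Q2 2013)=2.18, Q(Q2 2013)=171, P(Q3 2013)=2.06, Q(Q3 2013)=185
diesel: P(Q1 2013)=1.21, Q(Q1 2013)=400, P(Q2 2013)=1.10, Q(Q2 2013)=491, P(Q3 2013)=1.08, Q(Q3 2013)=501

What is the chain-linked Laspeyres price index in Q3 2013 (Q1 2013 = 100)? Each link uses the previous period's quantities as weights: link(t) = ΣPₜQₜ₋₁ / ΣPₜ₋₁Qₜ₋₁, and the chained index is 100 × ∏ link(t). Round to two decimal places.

84.63

Link Q1 2013→Q2 2013:
ΣP(Q2 2013)Q(Q1 2013) = 2.18×144 + 1.10×400 = 313.92 + 440 = 753.92
ΣP(Q1 2013)Q(Q1 2013) = 2.62×144 + 1.21×400 = 377.28 + 484 = 861.28
link = 753.92/861.28 = 0.875348
Link Q2 2013→Q3 2013:
ΣP(Q3 2013)Q(Q2 2013) = 2.06×171 + 1.08×491 = 352.26 + 530.28 = 882.54
ΣP(Q2 2013)Q(Q2 2013) = 2.18×171 + 1.10×491 = 372.78 + 540.1 = 912.88
link = 882.54/912.88 = 0.966765
Chained index = 100 × 0.875348 × 0.966765 = 84.6256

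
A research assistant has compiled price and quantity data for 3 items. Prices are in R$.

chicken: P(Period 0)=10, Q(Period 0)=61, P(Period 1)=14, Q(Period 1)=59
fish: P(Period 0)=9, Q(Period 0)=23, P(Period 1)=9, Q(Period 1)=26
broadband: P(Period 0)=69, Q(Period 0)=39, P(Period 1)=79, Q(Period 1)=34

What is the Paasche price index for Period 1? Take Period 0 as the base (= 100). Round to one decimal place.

118.2

Paasche price index uses current-period quantities as weights.
ΣP(Period 1)·Q(Period 1) = 14×59 + 9×26 + 79×34 = 826 + 234 + 2686 = 3746
ΣP(Period 0)·Q(Period 1) = 10×59 + 9×26 + 69×34 = 590 + 234 + 2346 = 3170
Index = 3746 / 3170 × 100 = 118.1703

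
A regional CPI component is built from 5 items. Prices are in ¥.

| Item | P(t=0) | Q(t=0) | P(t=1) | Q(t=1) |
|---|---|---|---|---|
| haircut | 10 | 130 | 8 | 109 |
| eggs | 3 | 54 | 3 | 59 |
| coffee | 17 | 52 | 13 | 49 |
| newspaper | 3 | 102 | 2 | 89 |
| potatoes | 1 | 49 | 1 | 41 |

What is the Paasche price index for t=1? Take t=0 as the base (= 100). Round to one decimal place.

Paasche price index uses current-period quantities as weights.
ΣP(t=1)·Q(t=1) = 8×109 + 3×59 + 13×49 + 2×89 + 1×41 = 872 + 177 + 637 + 178 + 41 = 1905
ΣP(t=0)·Q(t=1) = 10×109 + 3×59 + 17×49 + 3×89 + 1×41 = 1090 + 177 + 833 + 267 + 41 = 2408
Index = 1905 / 2408 × 100 = 79.1113

79.1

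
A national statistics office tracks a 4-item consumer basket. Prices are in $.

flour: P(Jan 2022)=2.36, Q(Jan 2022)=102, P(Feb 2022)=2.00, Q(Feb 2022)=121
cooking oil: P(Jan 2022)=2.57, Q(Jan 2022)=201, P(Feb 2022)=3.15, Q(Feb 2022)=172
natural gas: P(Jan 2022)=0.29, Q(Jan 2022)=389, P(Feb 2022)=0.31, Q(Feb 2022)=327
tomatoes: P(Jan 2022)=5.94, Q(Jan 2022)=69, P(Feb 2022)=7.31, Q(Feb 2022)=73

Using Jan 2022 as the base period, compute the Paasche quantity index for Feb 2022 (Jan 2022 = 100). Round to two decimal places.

Paasche quantity index uses current-period prices as weights.
ΣP(Feb 2022)·Q(Feb 2022) = 2.00×121 + 3.15×172 + 0.31×327 + 7.31×73 = 242 + 541.8 + 101.37 + 533.63 = 1418.8
ΣP(Feb 2022)·Q(Jan 2022) = 2.00×102 + 3.15×201 + 0.31×389 + 7.31×69 = 204 + 633.15 + 120.59 + 504.39 = 1462.13
Index = 1418.8 / 1462.13 × 100 = 97.0365

97.04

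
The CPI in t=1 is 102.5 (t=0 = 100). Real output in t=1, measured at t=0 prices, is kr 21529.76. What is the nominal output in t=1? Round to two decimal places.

22068.00

Nominal = Real × (Index/100) = 21529.76 × (102.5/100)
        = 21529.76 × 1.025 = 22068.0040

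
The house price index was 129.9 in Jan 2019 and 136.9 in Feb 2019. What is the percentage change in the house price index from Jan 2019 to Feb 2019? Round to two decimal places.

Change = (136.9 − 129.9) / 129.9 × 100
       = 7.0 / 129.9 × 100 = 5.3888%

5.39%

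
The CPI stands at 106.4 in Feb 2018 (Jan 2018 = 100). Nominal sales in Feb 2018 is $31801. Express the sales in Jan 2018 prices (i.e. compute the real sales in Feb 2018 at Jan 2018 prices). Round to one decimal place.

29888.2

Real = Nominal ÷ (Index/100) = 31801 ÷ (106.4/100)
     = 31801 ÷ 1.064 = 29888.1579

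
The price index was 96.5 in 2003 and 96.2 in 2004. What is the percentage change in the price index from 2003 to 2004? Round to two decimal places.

Change = (96.2 − 96.5) / 96.5 × 100
       = -0.3 / 96.5 × 100 = -0.3109%

-0.31%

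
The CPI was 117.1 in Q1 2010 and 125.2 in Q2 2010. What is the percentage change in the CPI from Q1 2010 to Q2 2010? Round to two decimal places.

Change = (125.2 − 117.1) / 117.1 × 100
       = 8.1 / 117.1 × 100 = 6.9172%

6.92%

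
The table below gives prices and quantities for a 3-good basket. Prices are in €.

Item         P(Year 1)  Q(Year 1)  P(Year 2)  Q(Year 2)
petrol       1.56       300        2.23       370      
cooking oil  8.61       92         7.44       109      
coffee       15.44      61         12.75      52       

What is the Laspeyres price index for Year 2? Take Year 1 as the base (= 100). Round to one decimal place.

96.8

Laspeyres price index uses base-period quantities as weights.
ΣP(Year 2)·Q(Year 1) = 2.23×300 + 7.44×92 + 12.75×61 = 669 + 684.48 + 777.75 = 2131.23
ΣP(Year 1)·Q(Year 1) = 1.56×300 + 8.61×92 + 15.44×61 = 468 + 792.12 + 941.84 = 2201.96
Index = 2131.23 / 2201.96 × 100 = 96.7879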